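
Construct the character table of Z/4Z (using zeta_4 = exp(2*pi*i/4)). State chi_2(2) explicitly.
Character table of Z/4Z (irreps indexed chi_0,...,chi_3 with chi_k(m) = zeta_4^(k*m), zeta_4 = exp(2*pi*i/4)):
  irrep \ class  {0} (size 1)  {1} (size 1)  {2} (size 1)  {3} (size 1)
  chi_0          1             1             1             1           
  chi_1          1             I             -1            -I          
  chi_2          1             -1            1             -1          
  chi_3          1             -I            -1            I           

Spot check: chi_2(2) = zeta_4^(2*2) = zeta_4^4 = 1.

Details: Z/4Z is abelian, so all 4 irreducible complex representations are 1-dimensional. They are given by chi_k(m) = zeta_4^(k*m) for k = 0,...,3. Row orthogonality: sum_m chi_k(m) conj(chi_l(m)) = 4 * [k = l].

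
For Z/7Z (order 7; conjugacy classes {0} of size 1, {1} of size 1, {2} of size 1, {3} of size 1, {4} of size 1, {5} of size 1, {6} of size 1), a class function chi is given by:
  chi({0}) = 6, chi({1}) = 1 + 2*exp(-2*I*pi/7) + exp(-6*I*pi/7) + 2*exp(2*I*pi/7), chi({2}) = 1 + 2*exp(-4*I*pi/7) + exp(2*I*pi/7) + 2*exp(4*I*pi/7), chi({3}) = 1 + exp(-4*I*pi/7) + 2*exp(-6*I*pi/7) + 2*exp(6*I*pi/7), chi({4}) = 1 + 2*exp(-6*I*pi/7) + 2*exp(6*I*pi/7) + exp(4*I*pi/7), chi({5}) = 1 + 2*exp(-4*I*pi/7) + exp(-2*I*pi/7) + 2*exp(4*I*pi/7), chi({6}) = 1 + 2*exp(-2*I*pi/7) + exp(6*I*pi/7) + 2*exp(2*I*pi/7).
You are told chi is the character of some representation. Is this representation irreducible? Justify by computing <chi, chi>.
Not irreducible (reducible): <chi, chi> = 10 > 1.

Explanation: <chi, chi> = (1/|G|) sum_C |C| * |chi(C)|^2 = (1/7)[1*|6|^2 + 1*|1 + 2*exp(-2*I*pi/7) + exp(-6*I*pi/7) + 2*exp(2*I*pi/7)|^2 + 1*|1 + 2*exp(-4*I*pi/7) + exp(2*I*pi/7) + 2*exp(4*I*pi/7)|^2 + 1*|1 + exp(-4*I*pi/7) + 2*exp(-6*I*pi/7) + 2*exp(6*I*pi/7)|^2 + 1*|1 + 2*exp(-6*I*pi/7) + 2*exp(6*I*pi/7) + exp(4*I*pi/7)|^2 + 1*|1 + 2*exp(-4*I*pi/7) + exp(-2*I*pi/7) + 2*exp(4*I*pi/7)|^2 + 1*|1 + 2*exp(-2*I*pi/7) + exp(6*I*pi/7) + 2*exp(2*I*pi/7)|^2]
  = (1/7)[(36) + (10 + 6*exp(-4*I*pi/7) + 4*exp(-2*I*pi/7) + 3*exp(-6*I*pi/7) + 3*exp(6*I*pi/7) + 4*exp(2*I*pi/7) + 6*exp(4*I*pi/7)) + (10 + 4*exp(-4*I*pi/7) + 6*exp(-6*I*pi/7) + 3*exp(-2*I*pi/7) + 3*exp(2*I*pi/7) + 6*exp(6*I*pi/7) + 4*exp(4*I*pi/7)) + (10 + 6*exp(-2*I*pi/7) + 3*exp(-4*I*pi/7) + 4*exp(-6*I*pi/7) + 4*exp(6*I*pi/7) + 3*exp(4*I*pi/7) + 6*exp(2*I*pi/7)) + (10 + 6*exp(-2*I*pi/7) + 3*exp(-4*I*pi/7) + 4*exp(-6*I*pi/7) + 4*exp(6*I*pi/7) + 3*exp(4*I*pi/7) + 6*exp(2*I*pi/7)) + (10 + 4*exp(-4*I*pi/7) + 6*exp(-6*I*pi/7) + 3*exp(-2*I*pi/7) + 3*exp(2*I*pi/7) + 6*exp(6*I*pi/7) + 4*exp(4*I*pi/7)) + (10 + 6*exp(-4*I*pi/7) + 4*exp(-2*I*pi/7) + 3*exp(-6*I*pi/7) + 3*exp(6*I*pi/7) + 4*exp(2*I*pi/7) + 6*exp(4*I*pi/7))] = 70/7 = 10.
(Exp terms are combined using exp(i*s)*conj(exp(i*t)) = exp(i*(s-t)), and sums of them are collapsed using the identity that for every m > 1 the m distinct m-th roots of unity sum to 0, e.g. 1 + exp(2*I*pi/3) + exp(-2*I*pi/3) = 0.)
A character is irreducible iff <chi, chi> = 1, so this representation is reducible.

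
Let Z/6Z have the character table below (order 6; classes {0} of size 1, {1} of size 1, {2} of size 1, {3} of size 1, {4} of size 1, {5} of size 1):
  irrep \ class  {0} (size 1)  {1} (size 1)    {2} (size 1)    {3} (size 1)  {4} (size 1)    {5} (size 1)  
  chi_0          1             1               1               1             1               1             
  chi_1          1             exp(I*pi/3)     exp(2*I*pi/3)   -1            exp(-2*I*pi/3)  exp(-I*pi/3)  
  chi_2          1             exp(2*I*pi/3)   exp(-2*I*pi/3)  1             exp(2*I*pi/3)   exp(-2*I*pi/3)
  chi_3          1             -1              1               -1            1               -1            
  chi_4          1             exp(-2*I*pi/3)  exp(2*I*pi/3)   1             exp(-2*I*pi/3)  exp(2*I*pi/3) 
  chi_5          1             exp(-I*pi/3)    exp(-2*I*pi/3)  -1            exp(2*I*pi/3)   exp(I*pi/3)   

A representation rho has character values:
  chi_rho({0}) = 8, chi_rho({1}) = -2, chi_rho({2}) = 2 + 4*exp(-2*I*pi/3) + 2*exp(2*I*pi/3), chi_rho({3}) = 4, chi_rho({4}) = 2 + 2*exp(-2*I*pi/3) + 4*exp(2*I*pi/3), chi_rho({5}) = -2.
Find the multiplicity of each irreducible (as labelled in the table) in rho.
Multiplicities: chi_0: 1, chi_1: 0, chi_2: 3, chi_3: 1, chi_4: 2, chi_5: 1.

Proof sketch: Use <chi_rho, chi> = (1/|G|) sum_C |C| * chi_rho(C) * conj(chi(C)) with |G| = 6 for each irreducible chi in the table:
  <chi_rho, chi_0> = (1/6)[1*(8)*conj(1) + 1*(-2)*conj(1) + 1*(2 + 4*exp(-2*I*pi/3) + 2*exp(2*I*pi/3))*conj(1) + 1*(4)*conj(1) + 1*(2 + 2*exp(-2*I*pi/3) + 4*exp(2*I*pi/3))*conj(1) + 1*(-2)*conj(1)]
      = (1/6)[(8) + (-2) + (2 + 4*exp(-2*I*pi/3) + 2*exp(2*I*pi/3)) + (4) + (2 + 2*exp(-2*I*pi/3) + 4*exp(2*I*pi/3)) + (-2)] = 6/6 = 1
  <chi_rho, chi_1> = (1/6)[1*(8)*conj(1) + 1*(-2)*conj(exp(I*pi/3)) + 1*(2 + 4*exp(-2*I*pi/3) + 2*exp(2*I*pi/3))*conj(exp(2*I*pi/3)) + 1*(4)*conj(-1) + 1*(2 + 2*exp(-2*I*pi/3) + 4*exp(2*I*pi/3))*conj(exp(-2*I*pi/3)) + 1*(-2)*conj(exp(-I*pi/3))]
      = (1/6)[(8) + (-2 + exp(-2*I*pi/3) + 3*exp(I*pi/3)) + (2 + 2*exp(-2*I*pi/3) + 4*exp(2*I*pi/3)) + (-4) + (2 + 4*exp(-2*I*pi/3) + 2*exp(2*I*pi/3)) + (-2 + 3*exp(-I*pi/3) + exp(2*I*pi/3))] = 0/6 = 0
  <chi_rho, chi_2> = (1/6)[1*(8)*conj(1) + 1*(-2)*conj(exp(2*I*pi/3)) + 1*(2 + 4*exp(-2*I*pi/3) + 2*exp(2*I*pi/3))*conj(exp(-2*I*pi/3)) + 1*(4)*conj(1) + 1*(2 + 2*exp(-2*I*pi/3) + 4*exp(2*I*pi/3))*conj(exp(2*I*pi/3)) + 1*(-2)*conj(exp(-2*I*pi/3))]
      = (1/6)[(8) + (2 + 2*exp(2*I*pi/3)) + (2) + (4) + (2) + (2 + 2*exp(-2*I*pi/3))] = 18/6 = 3
  <chi_rho, chi_3> = (1/6)[1*(8)*conj(1) + 1*(-2)*conj(-1) + 1*(2 + 4*exp(-2*I*pi/3) + 2*exp(2*I*pi/3))*conj(1) + 1*(4)*conj(-1) + 1*(2 + 2*exp(-2*I*pi/3) + 4*exp(2*I*pi/3))*conj(1) + 1*(-2)*conj(-1)]
      = (1/6)[(8) + (2) + (2 + 4*exp(-2*I*pi/3) + 2*exp(2*I*pi/3)) + (-4) + (2 + 2*exp(-2*I*pi/3) + 4*exp(2*I*pi/3)) + (2)] = 6/6 = 1
  <chi_rho, chi_4> = (1/6)[1*(8)*conj(1) + 1*(-2)*conj(exp(-2*I*pi/3)) + 1*(2 + 4*exp(-2*I*pi/3) + 2*exp(2*I*pi/3))*conj(exp(2*I*pi/3)) + 1*(4)*conj(1) + 1*(2 + 2*exp(-2*I*pi/3) + 4*exp(2*I*pi/3))*conj(exp(-2*I*pi/3)) + 1*(-2)*conj(exp(2*I*pi/3))]
      = (1/6)[(8) + (2 + 3*exp(-2*I*pi/3) + exp(I*pi/3)) + (2 + 2*exp(-2*I*pi/3) + 4*exp(2*I*pi/3)) + (4) + (2 + 4*exp(-2*I*pi/3) + 2*exp(2*I*pi/3)) + (2 + exp(-I*pi/3) + 3*exp(2*I*pi/3))] = 12/6 = 2
  <chi_rho, chi_5> = (1/6)[1*(8)*conj(1) + 1*(-2)*conj(exp(-I*pi/3)) + 1*(2 + 4*exp(-2*I*pi/3) + 2*exp(2*I*pi/3))*conj(exp(-2*I*pi/3)) + 1*(4)*conj(-1) + 1*(2 + 2*exp(-2*I*pi/3) + 4*exp(2*I*pi/3))*conj(exp(2*I*pi/3)) + 1*(-2)*conj(exp(I*pi/3))]
      = (1/6)[(8) + (-2 + 2*exp(-I*pi/3)) + (2) + (-4) + (2) + (-2 + 2*exp(I*pi/3))] = 6/6 = 1
(Exp terms are combined using exp(i*s)*conj(exp(i*t)) = exp(i*(s-t)), and sums of them are collapsed using the identity that for every m > 1 the m distinct m-th roots of unity sum to 0, e.g. 1 + exp(2*I*pi/3) + exp(-2*I*pi/3) = 0.)
Dimension check: dim(rho) = sum (mult * dim) = 1*1 + 0*1 + 3*1 + 1*1 + 2*1 + 1*1 = 8 = chi_rho(e) = 8.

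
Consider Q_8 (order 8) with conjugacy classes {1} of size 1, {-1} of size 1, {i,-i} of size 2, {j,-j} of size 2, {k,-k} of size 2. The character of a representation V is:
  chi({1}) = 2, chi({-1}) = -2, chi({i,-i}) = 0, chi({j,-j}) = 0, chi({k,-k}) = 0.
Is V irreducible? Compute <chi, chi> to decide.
Irreducible: <chi, chi> = 1.

Reasoning: <chi, chi> = (1/|G|) sum_C |C| * |chi(C)|^2 = (1/8)[1*|2|^2 + 1*|-2|^2 + 2*|0|^2 + 2*|0|^2 + 2*|0|^2]
  = (1/8)[(4) + (4) + (0) + (0) + (0)] = 8/8 = 1.
A character is irreducible iff <chi, chi> = 1, so this representation is irreducible.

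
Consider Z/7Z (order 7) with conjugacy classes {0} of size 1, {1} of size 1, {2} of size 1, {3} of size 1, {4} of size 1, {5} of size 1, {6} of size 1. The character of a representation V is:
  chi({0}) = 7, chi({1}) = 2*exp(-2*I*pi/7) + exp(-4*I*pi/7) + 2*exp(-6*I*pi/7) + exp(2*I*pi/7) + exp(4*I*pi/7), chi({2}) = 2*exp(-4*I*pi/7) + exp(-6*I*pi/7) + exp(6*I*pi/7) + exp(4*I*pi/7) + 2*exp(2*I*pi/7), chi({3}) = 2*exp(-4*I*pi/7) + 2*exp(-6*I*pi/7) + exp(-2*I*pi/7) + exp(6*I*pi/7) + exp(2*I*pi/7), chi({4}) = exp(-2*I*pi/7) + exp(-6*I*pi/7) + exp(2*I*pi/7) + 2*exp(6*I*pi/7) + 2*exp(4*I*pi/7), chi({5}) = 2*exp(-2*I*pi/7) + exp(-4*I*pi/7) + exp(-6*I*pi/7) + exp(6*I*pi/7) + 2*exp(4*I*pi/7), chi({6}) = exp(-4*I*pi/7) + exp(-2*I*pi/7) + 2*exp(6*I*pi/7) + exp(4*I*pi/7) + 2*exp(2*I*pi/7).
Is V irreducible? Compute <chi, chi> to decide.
Not irreducible (reducible): <chi, chi> = 11 > 1.

Reasoning: <chi, chi> = (1/|G|) sum_C |C| * |chi(C)|^2 = (1/7)[1*|7|^2 + 1*|2*exp(-2*I*pi/7) + exp(-4*I*pi/7) + 2*exp(-6*I*pi/7) + exp(2*I*pi/7) + exp(4*I*pi/7)|^2 + 1*|2*exp(-4*I*pi/7) + exp(-6*I*pi/7) + exp(6*I*pi/7) + exp(4*I*pi/7) + 2*exp(2*I*pi/7)|^2 + 1*|2*exp(-4*I*pi/7) + 2*exp(-6*I*pi/7) + exp(-2*I*pi/7) + exp(6*I*pi/7) + exp(2*I*pi/7)|^2 + 1*|exp(-2*I*pi/7) + exp(-6*I*pi/7) + exp(2*I*pi/7) + 2*exp(6*I*pi/7) + 2*exp(4*I*pi/7)|^2 + 1*|2*exp(-2*I*pi/7) + exp(-4*I*pi/7) + exp(-6*I*pi/7) + exp(6*I*pi/7) + 2*exp(4*I*pi/7)|^2 + 1*|exp(-4*I*pi/7) + exp(-2*I*pi/7) + 2*exp(6*I*pi/7) + exp(4*I*pi/7) + 2*exp(2*I*pi/7)|^2]
  = (1/7)[(49) + (11 + 8*exp(-4*I*pi/7) + 5*exp(-2*I*pi/7) + 6*exp(-6*I*pi/7) + 6*exp(6*I*pi/7) + 5*exp(2*I*pi/7) + 8*exp(4*I*pi/7)) + (11 + 5*exp(-4*I*pi/7) + 6*exp(-2*I*pi/7) + 8*exp(-6*I*pi/7) + 8*exp(6*I*pi/7) + 6*exp(2*I*pi/7) + 5*exp(4*I*pi/7)) + (11 + 8*exp(-2*I*pi/7) + 6*exp(-4*I*pi/7) + 5*exp(-6*I*pi/7) + 5*exp(6*I*pi/7) + 6*exp(4*I*pi/7) + 8*exp(2*I*pi/7)) + (11 + 8*exp(-2*I*pi/7) + 6*exp(-4*I*pi/7) + 5*exp(-6*I*pi/7) + 5*exp(6*I*pi/7) + 6*exp(4*I*pi/7) + 8*exp(2*I*pi/7)) + (11 + 5*exp(-4*I*pi/7) + 6*exp(-2*I*pi/7) + 8*exp(-6*I*pi/7) + 8*exp(6*I*pi/7) + 6*exp(2*I*pi/7) + 5*exp(4*I*pi/7)) + (11 + 8*exp(-4*I*pi/7) + 5*exp(-2*I*pi/7) + 6*exp(-6*I*pi/7) + 6*exp(6*I*pi/7) + 5*exp(2*I*pi/7) + 8*exp(4*I*pi/7))] = 77/7 = 11.
(Exp terms are combined using exp(i*s)*conj(exp(i*t)) = exp(i*(s-t)), and sums of them are collapsed using the identity that for every m > 1 the m distinct m-th roots of unity sum to 0, e.g. 1 + exp(2*I*pi/3) + exp(-2*I*pi/3) = 0.)
A character is irreducible iff <chi, chi> = 1, so this representation is reducible.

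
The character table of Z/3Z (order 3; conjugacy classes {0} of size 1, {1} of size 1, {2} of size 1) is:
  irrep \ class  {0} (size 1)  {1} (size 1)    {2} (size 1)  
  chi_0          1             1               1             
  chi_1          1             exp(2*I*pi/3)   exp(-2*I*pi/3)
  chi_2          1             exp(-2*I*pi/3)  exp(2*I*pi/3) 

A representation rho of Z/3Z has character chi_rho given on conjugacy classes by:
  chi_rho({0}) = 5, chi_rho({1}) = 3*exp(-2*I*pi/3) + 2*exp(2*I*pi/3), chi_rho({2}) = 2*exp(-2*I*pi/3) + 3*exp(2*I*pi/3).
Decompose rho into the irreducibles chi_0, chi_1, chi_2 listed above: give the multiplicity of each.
Multiplicities: chi_0: 0, chi_1: 2, chi_2: 3.

Derivation: Use <chi_rho, chi> = (1/|G|) sum_C |C| * chi_rho(C) * conj(chi(C)) with |G| = 3 for each irreducible chi in the table:
  <chi_rho, chi_0> = (1/3)[1*(5)*conj(1) + 1*(3*exp(-2*I*pi/3) + 2*exp(2*I*pi/3))*conj(1) + 1*(2*exp(-2*I*pi/3) + 3*exp(2*I*pi/3))*conj(1)]
      = (1/3)[(5) + (3*exp(-2*I*pi/3) + 2*exp(2*I*pi/3)) + (2*exp(-2*I*pi/3) + 3*exp(2*I*pi/3))] = 0/3 = 0
  <chi_rho, chi_1> = (1/3)[1*(5)*conj(1) + 1*(3*exp(-2*I*pi/3) + 2*exp(2*I*pi/3))*conj(exp(2*I*pi/3)) + 1*(2*exp(-2*I*pi/3) + 3*exp(2*I*pi/3))*conj(exp(-2*I*pi/3))]
      = (1/3)[(5) + (2 + 3*exp(2*I*pi/3)) + (2 + 3*exp(-2*I*pi/3))] = 6/3 = 2
  <chi_rho, chi_2> = (1/3)[1*(5)*conj(1) + 1*(3*exp(-2*I*pi/3) + 2*exp(2*I*pi/3))*conj(exp(-2*I*pi/3)) + 1*(2*exp(-2*I*pi/3) + 3*exp(2*I*pi/3))*conj(exp(2*I*pi/3))]
      = (1/3)[(5) + (3 + 2*exp(-2*I*pi/3)) + (3 + 2*exp(2*I*pi/3))] = 9/3 = 3
(Exp terms are combined using exp(i*s)*conj(exp(i*t)) = exp(i*(s-t)), and sums of them are collapsed using the identity that for every m > 1 the m distinct m-th roots of unity sum to 0, e.g. 1 + exp(2*I*pi/3) + exp(-2*I*pi/3) = 0.)
Dimension check: dim(rho) = sum (mult * dim) = 0*1 + 2*1 + 3*1 = 5 = chi_rho(e) = 5.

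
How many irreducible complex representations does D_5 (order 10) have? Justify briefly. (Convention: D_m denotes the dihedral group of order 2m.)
4

Proof sketch: The number of irreducible complex representations of a finite group equals its number of conjugacy classes. D_5 has 4 conjugacy classes ((n+3)/2 for n odd), so D_5 (order 10) has exactly 4 irreducible complex representations.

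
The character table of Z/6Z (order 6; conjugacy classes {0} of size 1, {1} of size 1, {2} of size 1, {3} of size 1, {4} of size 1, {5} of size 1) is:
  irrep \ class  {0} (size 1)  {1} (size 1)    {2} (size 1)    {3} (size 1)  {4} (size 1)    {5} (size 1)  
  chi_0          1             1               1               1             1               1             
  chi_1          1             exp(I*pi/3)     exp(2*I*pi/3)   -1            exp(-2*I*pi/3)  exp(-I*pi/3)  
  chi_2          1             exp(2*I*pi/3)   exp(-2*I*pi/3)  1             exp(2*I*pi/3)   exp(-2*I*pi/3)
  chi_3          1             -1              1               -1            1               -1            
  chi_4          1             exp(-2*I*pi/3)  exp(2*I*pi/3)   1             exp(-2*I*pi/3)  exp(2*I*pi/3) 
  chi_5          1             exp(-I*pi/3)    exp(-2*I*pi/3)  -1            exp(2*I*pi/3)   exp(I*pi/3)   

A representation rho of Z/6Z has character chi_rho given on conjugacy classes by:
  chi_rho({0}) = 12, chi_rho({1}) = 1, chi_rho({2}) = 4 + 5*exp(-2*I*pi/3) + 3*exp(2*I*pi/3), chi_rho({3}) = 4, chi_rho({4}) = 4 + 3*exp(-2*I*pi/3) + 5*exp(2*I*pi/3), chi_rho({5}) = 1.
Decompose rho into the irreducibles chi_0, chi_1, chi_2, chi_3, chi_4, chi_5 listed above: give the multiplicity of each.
Multiplicities: chi_0: 3, chi_1: 1, chi_2: 3, chi_3: 1, chi_4: 2, chi_5: 2.

Proof sketch: Use <chi_rho, chi> = (1/|G|) sum_C |C| * chi_rho(C) * conj(chi(C)) with |G| = 6 for each irreducible chi in the table:
  <chi_rho, chi_0> = (1/6)[1*(12)*conj(1) + 1*(1)*conj(1) + 1*(4 + 5*exp(-2*I*pi/3) + 3*exp(2*I*pi/3))*conj(1) + 1*(4)*conj(1) + 1*(4 + 3*exp(-2*I*pi/3) + 5*exp(2*I*pi/3))*conj(1) + 1*(1)*conj(1)]
      = (1/6)[(12) + (1) + (4 + 5*exp(-2*I*pi/3) + 3*exp(2*I*pi/3)) + (4) + (4 + 3*exp(-2*I*pi/3) + 5*exp(2*I*pi/3)) + (1)] = 18/6 = 3
  <chi_rho, chi_1> = (1/6)[1*(12)*conj(1) + 1*(1)*conj(exp(I*pi/3)) + 1*(4 + 5*exp(-2*I*pi/3) + 3*exp(2*I*pi/3))*conj(exp(2*I*pi/3)) + 1*(4)*conj(-1) + 1*(4 + 3*exp(-2*I*pi/3) + 5*exp(2*I*pi/3))*conj(exp(-2*I*pi/3)) + 1*(1)*conj(exp(-I*pi/3))]
      = (1/6)[(12) + (-1 + 2*exp(-2*I*pi/3) + 2*exp(-I*pi/3) + 3*exp(I*pi/3)) + (3 + 4*exp(-2*I*pi/3) + 5*exp(2*I*pi/3)) + (-4) + (3 + 5*exp(-2*I*pi/3) + 4*exp(2*I*pi/3)) + (-1 + 3*exp(-I*pi/3) + 2*exp(2*I*pi/3) + 2*exp(I*pi/3))] = 6/6 = 1
  <chi_rho, chi_2> = (1/6)[1*(12)*conj(1) + 1*(1)*conj(exp(2*I*pi/3)) + 1*(4 + 5*exp(-2*I*pi/3) + 3*exp(2*I*pi/3))*conj(exp(-2*I*pi/3)) + 1*(4)*conj(1) + 1*(4 + 3*exp(-2*I*pi/3) + 5*exp(2*I*pi/3))*conj(exp(2*I*pi/3)) + 1*(1)*conj(exp(-2*I*pi/3))]
      = (1/6)[(12) + (1 + 2*exp(-2*I*pi/3) + exp(-I*pi/3) + 2*exp(2*I*pi/3)) + (5 + 3*exp(-2*I*pi/3) + 4*exp(2*I*pi/3)) + (4) + (5 + 4*exp(-2*I*pi/3) + 3*exp(2*I*pi/3)) + (1 + 2*exp(-2*I*pi/3) + exp(I*pi/3) + 2*exp(2*I*pi/3))] = 18/6 = 3
  <chi_rho, chi_3> = (1/6)[1*(12)*conj(1) + 1*(1)*conj(-1) + 1*(4 + 5*exp(-2*I*pi/3) + 3*exp(2*I*pi/3))*conj(1) + 1*(4)*conj(-1) + 1*(4 + 3*exp(-2*I*pi/3) + 5*exp(2*I*pi/3))*conj(1) + 1*(1)*conj(-1)]
      = (1/6)[(12) + (-1) + (4 + 5*exp(-2*I*pi/3) + 3*exp(2*I*pi/3)) + (-4) + (4 + 3*exp(-2*I*pi/3) + 5*exp(2*I*pi/3)) + (-1)] = 6/6 = 1
  <chi_rho, chi_4> = (1/6)[1*(12)*conj(1) + 1*(1)*conj(exp(-2*I*pi/3)) + 1*(4 + 5*exp(-2*I*pi/3) + 3*exp(2*I*pi/3))*conj(exp(2*I*pi/3)) + 1*(4)*conj(1) + 1*(4 + 3*exp(-2*I*pi/3) + 5*exp(2*I*pi/3))*conj(exp(-2*I*pi/3)) + 1*(1)*conj(exp(2*I*pi/3))]
      = (1/6)[(12) + (1 + 3*exp(-2*I*pi/3) + 2*exp(2*I*pi/3) + 2*exp(I*pi/3)) + (3 + 4*exp(-2*I*pi/3) + 5*exp(2*I*pi/3)) + (4) + (3 + 5*exp(-2*I*pi/3) + 4*exp(2*I*pi/3)) + (1 + 2*exp(-2*I*pi/3) + 2*exp(-I*pi/3) + 3*exp(2*I*pi/3))] = 12/6 = 2
  <chi_rho, chi_5> = (1/6)[1*(12)*conj(1) + 1*(1)*conj(exp(-I*pi/3)) + 1*(4 + 5*exp(-2*I*pi/3) + 3*exp(2*I*pi/3))*conj(exp(-2*I*pi/3)) + 1*(4)*conj(-1) + 1*(4 + 3*exp(-2*I*pi/3) + 5*exp(2*I*pi/3))*conj(exp(2*I*pi/3)) + 1*(1)*conj(exp(I*pi/3))]
      = (1/6)[(12) + (-1 + 2*exp(-I*pi/3) + exp(2*I*pi/3) + 2*exp(I*pi/3)) + (5 + 3*exp(-2*I*pi/3) + 4*exp(2*I*pi/3)) + (-4) + (5 + 4*exp(-2*I*pi/3) + 3*exp(2*I*pi/3)) + (-1 + 2*exp(-I*pi/3) + exp(-2*I*pi/3) + 2*exp(I*pi/3))] = 12/6 = 2
(Exp terms are combined using exp(i*s)*conj(exp(i*t)) = exp(i*(s-t)), and sums of them are collapsed using the identity that for every m > 1 the m distinct m-th roots of unity sum to 0, e.g. 1 + exp(2*I*pi/3) + exp(-2*I*pi/3) = 0.)
Dimension check: dim(rho) = sum (mult * dim) = 3*1 + 1*1 + 3*1 + 1*1 + 2*1 + 2*1 = 12 = chi_rho(e) = 12.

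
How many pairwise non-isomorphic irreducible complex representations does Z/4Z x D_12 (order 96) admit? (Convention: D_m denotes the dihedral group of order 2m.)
36

Details: The number of irreducible complex representations of a finite group equals its number of conjugacy classes. For a direct product, #classes(G x H) = #classes(G) * #classes(H). Z/4Z has 4 classes (abelian), D_12 has 9 classes, so 4 * 9 = 36, so Z/4Z x D_12 (order 96) has exactly 36 irreducible complex representations.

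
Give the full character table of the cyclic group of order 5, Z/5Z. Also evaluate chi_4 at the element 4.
Character table of Z/5Z (irreps indexed chi_0,...,chi_4 with chi_k(m) = zeta_5^(k*m), zeta_5 = exp(2*pi*i/5)):
  irrep \ class  {0} (size 1)  {1} (size 1)    {2} (size 1)    {3} (size 1)    {4} (size 1)  
  chi_0          1             1               1               1               1             
  chi_1          1             exp(2*I*pi/5)   exp(4*I*pi/5)   exp(-4*I*pi/5)  exp(-2*I*pi/5)
  chi_2          1             exp(4*I*pi/5)   exp(-2*I*pi/5)  exp(2*I*pi/5)   exp(-4*I*pi/5)
  chi_3          1             exp(-4*I*pi/5)  exp(2*I*pi/5)   exp(-2*I*pi/5)  exp(4*I*pi/5) 
  chi_4          1             exp(-2*I*pi/5)  exp(-4*I*pi/5)  exp(4*I*pi/5)   exp(2*I*pi/5) 

Spot check: chi_4(4) = zeta_5^(4*4) = zeta_5^16 = exp(2*I*pi/5).

Argument: Z/5Z is abelian, so all 5 irreducible complex representations are 1-dimensional. They are given by chi_k(m) = zeta_5^(k*m) for k = 0,...,4. Row orthogonality: sum_m chi_k(m) conj(chi_l(m)) = 5 * [k = l].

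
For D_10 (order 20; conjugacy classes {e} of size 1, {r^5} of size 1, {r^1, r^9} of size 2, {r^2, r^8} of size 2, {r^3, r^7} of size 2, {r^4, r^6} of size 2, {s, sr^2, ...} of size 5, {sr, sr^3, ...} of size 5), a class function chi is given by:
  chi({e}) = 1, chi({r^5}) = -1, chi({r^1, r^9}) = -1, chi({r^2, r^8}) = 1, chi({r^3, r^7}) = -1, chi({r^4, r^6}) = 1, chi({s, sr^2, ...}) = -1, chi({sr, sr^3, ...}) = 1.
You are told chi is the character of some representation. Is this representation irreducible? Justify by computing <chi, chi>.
Irreducible: <chi, chi> = 1.

Solution. <chi, chi> = (1/|G|) sum_C |C| * |chi(C)|^2 = (1/20)[1*|1|^2 + 1*|-1|^2 + 2*|-1|^2 + 2*|1|^2 + 2*|-1|^2 + 2*|1|^2 + 5*|-1|^2 + 5*|1|^2]
  = (1/20)[(1) + (1) + (2) + (2) + (2) + (2) + (5) + (5)] = 20/20 = 1.
A character is irreducible iff <chi, chi> = 1, so this representation is irreducible.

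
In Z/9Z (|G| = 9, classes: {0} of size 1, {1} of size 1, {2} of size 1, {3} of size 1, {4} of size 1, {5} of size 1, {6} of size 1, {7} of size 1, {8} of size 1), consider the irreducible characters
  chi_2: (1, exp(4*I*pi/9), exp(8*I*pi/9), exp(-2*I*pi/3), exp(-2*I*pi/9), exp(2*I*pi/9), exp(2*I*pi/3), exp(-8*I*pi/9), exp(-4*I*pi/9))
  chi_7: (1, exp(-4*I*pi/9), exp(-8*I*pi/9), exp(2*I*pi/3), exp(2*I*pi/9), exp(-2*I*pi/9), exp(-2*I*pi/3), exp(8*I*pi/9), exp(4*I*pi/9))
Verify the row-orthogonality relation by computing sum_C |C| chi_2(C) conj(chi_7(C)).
Sum = 0; so <chi_2, chi_7> = 0 (distinct irreducibles are orthogonal).

Reasoning: Compute term by term over conjugacy classes (|C| * chi_2(C) * conj(chi_7(C))):
  1*(1)*conj(1) + 1*(exp(4*I*pi/9))*conj(exp(-4*I*pi/9)) + 1*(exp(8*I*pi/9))*conj(exp(-8*I*pi/9)) + 1*(exp(-2*I*pi/3))*conj(exp(2*I*pi/3)) + 1*(exp(-2*I*pi/9))*conj(exp(2*I*pi/9)) + 1*(exp(2*I*pi/9))*conj(exp(-2*I*pi/9)) + 1*(exp(2*I*pi/3))*conj(exp(-2*I*pi/3)) + 1*(exp(-8*I*pi/9))*conj(exp(8*I*pi/9)) + 1*(exp(-4*I*pi/9))*conj(exp(4*I*pi/9))
  = (1) + (exp(8*I*pi/9)) + (exp(-2*I*pi/9)) + (exp(2*I*pi/3)) + (exp(-4*I*pi/9)) + (exp(4*I*pi/9)) + (exp(-2*I*pi/3)) + (exp(2*I*pi/9)) + (exp(-8*I*pi/9))
  = 0.
(Exp terms are combined using exp(i*s)*conj(exp(i*t)) = exp(i*(s-t)), and sums of them are collapsed using the identity that for every m > 1 the m distinct m-th roots of unity sum to 0, e.g. 1 + exp(2*I*pi/3) + exp(-2*I*pi/3) = 0.)
Dividing by |G| = 9 gives 0/9 = 0, matching the row-orthogonality relation <chi_2, chi_7> = [chi_2 = chi_7].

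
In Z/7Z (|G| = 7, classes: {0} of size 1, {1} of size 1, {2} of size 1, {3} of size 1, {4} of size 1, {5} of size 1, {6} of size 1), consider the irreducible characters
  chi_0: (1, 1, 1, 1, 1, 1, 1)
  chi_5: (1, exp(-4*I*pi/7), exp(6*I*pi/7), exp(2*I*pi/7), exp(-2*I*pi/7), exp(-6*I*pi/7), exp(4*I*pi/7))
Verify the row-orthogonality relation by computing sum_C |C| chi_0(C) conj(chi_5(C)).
Sum = 0; so <chi_0, chi_5> = 0 (distinct irreducibles are orthogonal).

Reasoning: Compute term by term over conjugacy classes (|C| * chi_0(C) * conj(chi_5(C))):
  1*(1)*conj(1) + 1*(1)*conj(exp(-4*I*pi/7)) + 1*(1)*conj(exp(6*I*pi/7)) + 1*(1)*conj(exp(2*I*pi/7)) + 1*(1)*conj(exp(-2*I*pi/7)) + 1*(1)*conj(exp(-6*I*pi/7)) + 1*(1)*conj(exp(4*I*pi/7))
  = (1) + (exp(4*I*pi/7)) + (exp(-6*I*pi/7)) + (exp(-2*I*pi/7)) + (exp(2*I*pi/7)) + (exp(6*I*pi/7)) + (exp(-4*I*pi/7))
  = 0.
(Exp terms are combined using exp(i*s)*conj(exp(i*t)) = exp(i*(s-t)), and sums of them are collapsed using the identity that for every m > 1 the m distinct m-th roots of unity sum to 0, e.g. 1 + exp(2*I*pi/3) + exp(-2*I*pi/3) = 0.)
Dividing by |G| = 7 gives 0/7 = 0, matching the row-orthogonality relation <chi_0, chi_5> = [chi_0 = chi_5].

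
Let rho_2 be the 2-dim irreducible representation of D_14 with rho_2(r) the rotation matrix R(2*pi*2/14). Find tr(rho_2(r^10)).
chi_{rho_2}(r^10) = 2*cos(2*pi*2*10/14) = -2*cos(pi/7)

Why: rho_2(r^10) is rotation by angle 2*pi*2*10/14, whose trace is 2*cos(2*pi*2*10/14) = -2*cos(pi/7).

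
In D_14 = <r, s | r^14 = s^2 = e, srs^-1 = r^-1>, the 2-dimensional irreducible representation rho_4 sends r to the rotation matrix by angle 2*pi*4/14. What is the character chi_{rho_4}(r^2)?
chi_{rho_4}(r^2) = 2*cos(2*pi*4*2/14) = -2*cos(pi/7)

Explanation: rho_4(r^2) is rotation by angle 2*pi*4*2/14, whose trace is 2*cos(2*pi*4*2/14) = -2*cos(pi/7).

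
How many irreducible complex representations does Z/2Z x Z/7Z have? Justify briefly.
14

The number of irreducible complex representations of a finite group equals its number of conjugacy classes. Z/2Z x Z/7Z is abelian of order 14, so every element is its own conjugacy class: 14 classes, so Z/2Z x Z/7Z (order 14) has exactly 14 irreducible complex representations.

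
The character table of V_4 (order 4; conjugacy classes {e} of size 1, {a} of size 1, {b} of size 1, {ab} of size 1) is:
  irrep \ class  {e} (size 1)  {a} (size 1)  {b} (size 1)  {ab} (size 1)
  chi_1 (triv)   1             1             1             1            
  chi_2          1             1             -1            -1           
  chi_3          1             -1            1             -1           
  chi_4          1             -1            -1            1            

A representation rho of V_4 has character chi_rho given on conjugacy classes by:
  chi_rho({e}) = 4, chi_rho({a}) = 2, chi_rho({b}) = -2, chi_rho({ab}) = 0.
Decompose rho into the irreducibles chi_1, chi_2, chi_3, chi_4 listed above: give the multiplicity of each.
Multiplicities: chi_1: 1, chi_2: 2, chi_3: 0, chi_4: 1.

Use <chi_rho, chi> = (1/|G|) sum_C |C| * chi_rho(C) * conj(chi(C)) with |G| = 4 for each irreducible chi in the table:
  <chi_rho, chi_1> = (1/4)[1*(4)*conj(1) + 1*(2)*conj(1) + 1*(-2)*conj(1) + 1*(0)*conj(1)]
      = (1/4)[(4) + (2) + (-2) + (0)] = 4/4 = 1
  <chi_rho, chi_2> = (1/4)[1*(4)*conj(1) + 1*(2)*conj(1) + 1*(-2)*conj(-1) + 1*(0)*conj(-1)]
      = (1/4)[(4) + (2) + (2) + (0)] = 8/4 = 2
  <chi_rho, chi_3> = (1/4)[1*(4)*conj(1) + 1*(2)*conj(-1) + 1*(-2)*conj(1) + 1*(0)*conj(-1)]
      = (1/4)[(4) + (-2) + (-2) + (0)] = 0/4 = 0
  <chi_rho, chi_4> = (1/4)[1*(4)*conj(1) + 1*(2)*conj(-1) + 1*(-2)*conj(-1) + 1*(0)*conj(1)]
      = (1/4)[(4) + (-2) + (2) + (0)] = 4/4 = 1
Dimension check: dim(rho) = sum (mult * dim) = 1*1 + 2*1 + 0*1 + 1*1 = 4 = chi_rho(e) = 4.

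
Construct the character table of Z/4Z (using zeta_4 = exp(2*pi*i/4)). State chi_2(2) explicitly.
Character table of Z/4Z (irreps indexed chi_0,...,chi_3 with chi_k(m) = zeta_4^(k*m), zeta_4 = exp(2*pi*i/4)):
  irrep \ class  {0} (size 1)  {1} (size 1)  {2} (size 1)  {3} (size 1)
  chi_0          1             1             1             1           
  chi_1          1             I             -1            -I          
  chi_2          1             -1            1             -1          
  chi_3          1             -I            -1            I           

Spot check: chi_2(2) = zeta_4^(2*2) = zeta_4^4 = 1.

Solution. Z/4Z is abelian, so all 4 irreducible complex representations are 1-dimensional. They are given by chi_k(m) = zeta_4^(k*m) for k = 0,...,3. Row orthogonality: sum_m chi_k(m) conj(chi_l(m)) = 4 * [k = l].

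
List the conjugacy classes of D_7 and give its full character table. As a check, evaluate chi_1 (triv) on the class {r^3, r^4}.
Conjugacy classes: {e} of size 1, {r^1, r^6} of size 2, {r^2, r^5} of size 2, {r^3, r^4} of size 2, {s, sr, ..., sr^6} of size 7.
Character table:
  irrep \ class              {e} (size 1)  {r^1, r^6} (size 2)  {r^2, r^5} (size 2)  {r^3, r^4} (size 2)  {s, sr, ..., sr^6} (size 7)
  chi_1 (triv)               1             1                    1                    1                    1                          
  chi_2 (sign: r->1, s->-1)  1             1                    1                    1                    -1                         
  chi_3 (2d, j=1)            2             2*cos(2*pi/7)        -2*cos(3*pi/7)       -2*cos(pi/7)         0                          
  chi_4 (2d, j=2)            2             -2*cos(3*pi/7)       -2*cos(pi/7)         2*cos(2*pi/7)        0                          
  chi_5 (2d, j=3)            2             -2*cos(pi/7)         2*cos(2*pi/7)        -2*cos(3*pi/7)       0                          

Spot check: chi_1 (triv) on {r^3, r^4} = 1.

D_7 has order 2*7 = 14 with 5 conjugacy classes, hence 5 irreducibles. Sum of squared dims 1 + 1 + 4 + 4 + 4 = 14 = |G|. Linear characters come from the abelianisation; the 2-dimensional irreps have character r^k -> 2*cos(2*pi*j*k/7), reflections -> 0.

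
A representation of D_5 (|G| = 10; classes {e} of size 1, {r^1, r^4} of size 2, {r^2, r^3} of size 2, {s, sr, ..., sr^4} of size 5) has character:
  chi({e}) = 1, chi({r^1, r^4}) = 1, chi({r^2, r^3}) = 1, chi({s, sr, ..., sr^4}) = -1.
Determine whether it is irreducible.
Irreducible: <chi, chi> = 1.

Reasoning: <chi, chi> = (1/|G|) sum_C |C| * |chi(C)|^2 = (1/10)[1*|1|^2 + 2*|1|^2 + 2*|1|^2 + 5*|-1|^2]
  = (1/10)[(1) + (2) + (2) + (5)] = 10/10 = 1.
A character is irreducible iff <chi, chi> = 1, so this representation is irreducible.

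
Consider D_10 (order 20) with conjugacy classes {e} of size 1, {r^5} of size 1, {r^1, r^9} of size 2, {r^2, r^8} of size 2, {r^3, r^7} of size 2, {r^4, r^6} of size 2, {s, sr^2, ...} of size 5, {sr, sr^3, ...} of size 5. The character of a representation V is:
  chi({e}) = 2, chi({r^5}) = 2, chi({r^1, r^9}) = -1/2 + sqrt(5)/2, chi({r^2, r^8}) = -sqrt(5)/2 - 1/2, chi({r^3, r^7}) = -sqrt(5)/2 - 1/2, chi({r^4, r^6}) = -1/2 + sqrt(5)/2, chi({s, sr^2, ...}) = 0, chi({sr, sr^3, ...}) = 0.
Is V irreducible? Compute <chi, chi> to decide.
Irreducible: <chi, chi> = 1.

Why: <chi, chi> = (1/|G|) sum_C |C| * |chi(C)|^2 = (1/20)[1*|2|^2 + 1*|2|^2 + 2*|-1/2 + sqrt(5)/2|^2 + 2*|-sqrt(5)/2 - 1/2|^2 + 2*|-sqrt(5)/2 - 1/2|^2 + 2*|-1/2 + sqrt(5)/2|^2 + 5*|0|^2 + 5*|0|^2]
  = (1/20)[(4) + (4) + (3 - sqrt(5)) + (sqrt(5) + 3) + (sqrt(5) + 3) + (3 - sqrt(5)) + (0) + (0)] = 20/20 = 1.
A character is irreducible iff <chi, chi> = 1, so this representation is irreducible.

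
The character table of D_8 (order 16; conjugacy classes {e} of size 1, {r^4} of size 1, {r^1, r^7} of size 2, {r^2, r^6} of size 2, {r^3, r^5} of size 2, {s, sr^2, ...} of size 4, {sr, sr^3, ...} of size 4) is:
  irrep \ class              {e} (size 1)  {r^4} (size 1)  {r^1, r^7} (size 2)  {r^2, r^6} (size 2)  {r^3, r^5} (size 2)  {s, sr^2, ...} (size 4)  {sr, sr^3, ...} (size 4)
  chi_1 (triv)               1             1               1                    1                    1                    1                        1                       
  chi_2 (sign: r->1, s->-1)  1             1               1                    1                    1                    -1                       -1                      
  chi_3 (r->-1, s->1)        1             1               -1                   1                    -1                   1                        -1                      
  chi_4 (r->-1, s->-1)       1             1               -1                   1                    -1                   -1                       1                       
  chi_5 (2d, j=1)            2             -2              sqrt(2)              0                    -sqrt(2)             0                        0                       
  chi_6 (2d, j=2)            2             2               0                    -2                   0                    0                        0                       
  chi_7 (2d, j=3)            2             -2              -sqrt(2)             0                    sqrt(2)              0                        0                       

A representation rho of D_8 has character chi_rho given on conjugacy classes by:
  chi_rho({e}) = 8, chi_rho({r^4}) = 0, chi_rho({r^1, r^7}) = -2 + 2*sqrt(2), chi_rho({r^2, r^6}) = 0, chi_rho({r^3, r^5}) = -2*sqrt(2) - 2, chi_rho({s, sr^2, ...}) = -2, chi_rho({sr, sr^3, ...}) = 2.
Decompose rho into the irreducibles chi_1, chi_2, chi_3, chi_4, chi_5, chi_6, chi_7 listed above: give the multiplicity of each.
Multiplicities: chi_1: 0, chi_2: 0, chi_3: 0, chi_4: 2, chi_5: 2, chi_6: 1, chi_7: 0.

Why: Use <chi_rho, chi> = (1/|G|) sum_C |C| * chi_rho(C) * conj(chi(C)) with |G| = 16 for each irreducible chi in the table:
  <chi_rho, chi_1> = (1/16)[1*(8)*conj(1) + 1*(0)*conj(1) + 2*(-2 + 2*sqrt(2))*conj(1) + 2*(0)*conj(1) + 2*(-2*sqrt(2) - 2)*conj(1) + 4*(-2)*conj(1) + 4*(2)*conj(1)]
      = (1/16)[(8) + (0) + (-4 + 4*sqrt(2)) + (0) + (-4*sqrt(2) - 4) + (-8) + (8)] = 0/16 = 0
  <chi_rho, chi_2> = (1/16)[1*(8)*conj(1) + 1*(0)*conj(1) + 2*(-2 + 2*sqrt(2))*conj(1) + 2*(0)*conj(1) + 2*(-2*sqrt(2) - 2)*conj(1) + 4*(-2)*conj(-1) + 4*(2)*conj(-1)]
      = (1/16)[(8) + (0) + (-4 + 4*sqrt(2)) + (0) + (-4*sqrt(2) - 4) + (8) + (-8)] = 0/16 = 0
  <chi_rho, chi_3> = (1/16)[1*(8)*conj(1) + 1*(0)*conj(1) + 2*(-2 + 2*sqrt(2))*conj(-1) + 2*(0)*conj(1) + 2*(-2*sqrt(2) - 2)*conj(-1) + 4*(-2)*conj(1) + 4*(2)*conj(-1)]
      = (1/16)[(8) + (0) + (4 - 4*sqrt(2)) + (0) + (4 + 4*sqrt(2)) + (-8) + (-8)] = 0/16 = 0
  <chi_rho, chi_4> = (1/16)[1*(8)*conj(1) + 1*(0)*conj(1) + 2*(-2 + 2*sqrt(2))*conj(-1) + 2*(0)*conj(1) + 2*(-2*sqrt(2) - 2)*conj(-1) + 4*(-2)*conj(-1) + 4*(2)*conj(1)]
      = (1/16)[(8) + (0) + (4 - 4*sqrt(2)) + (0) + (4 + 4*sqrt(2)) + (8) + (8)] = 32/16 = 2
  <chi_rho, chi_5> = (1/16)[1*(8)*conj(2) + 1*(0)*conj(-2) + 2*(-2 + 2*sqrt(2))*conj(sqrt(2)) + 2*(0)*conj(0) + 2*(-2*sqrt(2) - 2)*conj(-sqrt(2)) + 4*(-2)*conj(0) + 4*(2)*conj(0)]
      = (1/16)[(16) + (0) + (8 - 4*sqrt(2)) + (0) + (4*sqrt(2) + 8) + (0) + (0)] = 32/16 = 2
  <chi_rho, chi_6> = (1/16)[1*(8)*conj(2) + 1*(0)*conj(2) + 2*(-2 + 2*sqrt(2))*conj(0) + 2*(0)*conj(-2) + 2*(-2*sqrt(2) - 2)*conj(0) + 4*(-2)*conj(0) + 4*(2)*conj(0)]
      = (1/16)[(16) + (0) + (0) + (0) + (0) + (0) + (0)] = 16/16 = 1
  <chi_rho, chi_7> = (1/16)[1*(8)*conj(2) + 1*(0)*conj(-2) + 2*(-2 + 2*sqrt(2))*conj(-sqrt(2)) + 2*(0)*conj(0) + 2*(-2*sqrt(2) - 2)*conj(sqrt(2)) + 4*(-2)*conj(0) + 4*(2)*conj(0)]
      = (1/16)[(16) + (0) + (-8 + 4*sqrt(2)) + (0) + (-8 - 4*sqrt(2)) + (0) + (0)] = 0/16 = 0
Dimension check: dim(rho) = sum (mult * dim) = 0*1 + 0*1 + 0*1 + 2*1 + 2*2 + 1*2 + 0*2 = 8 = chi_rho(e) = 8.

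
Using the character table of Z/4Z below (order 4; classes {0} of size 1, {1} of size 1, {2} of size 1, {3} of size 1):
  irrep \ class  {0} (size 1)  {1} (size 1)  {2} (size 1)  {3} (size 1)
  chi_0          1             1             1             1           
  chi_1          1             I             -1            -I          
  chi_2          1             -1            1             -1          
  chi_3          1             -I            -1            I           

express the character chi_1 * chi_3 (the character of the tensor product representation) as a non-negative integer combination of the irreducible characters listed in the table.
chi_1 tensor chi_3 = chi_0 (all other irreducibles have multiplicity 0).

Reasoning: The character of a tensor product is the pointwise product (chi_1 * chi_3)(C) = chi_1(C) * chi_3(C):
  {0}: (1)*(1), {1}: (I)*(-I), {2}: (-1)*(-1), {3}: (-I)*(I)
so (chi_1 * chi_3) takes values
  {0} -> 1, {1} -> 1, {2} -> 1, {3} -> 1.
Now take the inner product of this character with each irreducible chi from the table, <chi_1*chi_3, chi> = (1/4) sum_C |C| (chi_1*chi_3)(C) conj(chi(C)):
  <chi_1*chi_3, chi_0> = (1/4)[1*(1)*conj(1) + 1*(1)*conj(1) + 1*(1)*conj(1) + 1*(1)*conj(1)]
      = (1/4)[(1) + (1) + (1) + (1)] = 4/4 = 1
  <chi_1*chi_3, chi_1> = (1/4)[1*(1)*conj(1) + 1*(1)*conj(I) + 1*(1)*conj(-1) + 1*(1)*conj(-I)]
      = (1/4)[(1) + (-I) + (-1) + (I)] = 0/4 = 0
  <chi_1*chi_3, chi_2> = (1/4)[1*(1)*conj(1) + 1*(1)*conj(-1) + 1*(1)*conj(1) + 1*(1)*conj(-1)]
      = (1/4)[(1) + (-1) + (1) + (-1)] = 0/4 = 0
  <chi_1*chi_3, chi_3> = (1/4)[1*(1)*conj(1) + 1*(1)*conj(-I) + 1*(1)*conj(-1) + 1*(1)*conj(I)]
      = (1/4)[(1) + (I) + (-1) + (-I)] = 0/4 = 0
(Exp terms are combined using exp(i*s)*conj(exp(i*t)) = exp(i*(s-t)), and sums of them are collapsed using the identity that for every m > 1 the m distinct m-th roots of unity sum to 0, e.g. 1 + exp(2*I*pi/3) + exp(-2*I*pi/3) = 0.)
Hence the multiplicities are chi_0: 1. Dimension check: dim(chi_1)*dim(chi_3) = 1*1 = 1 and sum (mult * dim) = 1*1 = 1.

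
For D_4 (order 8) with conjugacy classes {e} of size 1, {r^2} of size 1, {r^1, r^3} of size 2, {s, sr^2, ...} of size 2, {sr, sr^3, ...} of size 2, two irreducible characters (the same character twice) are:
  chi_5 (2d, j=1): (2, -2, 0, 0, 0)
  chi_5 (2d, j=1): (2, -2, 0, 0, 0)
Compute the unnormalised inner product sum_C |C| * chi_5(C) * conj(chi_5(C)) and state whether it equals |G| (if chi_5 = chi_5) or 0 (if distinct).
Sum = 8 = |G| = 8; so <chi_5, chi_5> = 1 (norm-1 confirms irreducibility).

Justification: Compute term by term over conjugacy classes (|C| * chi_5(C) * conj(chi_5(C))):
  1*(2)*conj(2) + 1*(-2)*conj(-2) + 2*(0)*conj(0) + 2*(0)*conj(0) + 2*(0)*conj(0)
  = (4) + (4) + (0) + (0) + (0)
  = 8.
Dividing by |G| = 8 gives 8/8 = 1, matching the row-orthogonality relation <chi_5, chi_5> = [chi_5 = chi_5].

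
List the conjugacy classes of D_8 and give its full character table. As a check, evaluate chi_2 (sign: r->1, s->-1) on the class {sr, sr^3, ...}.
Conjugacy classes: {e} of size 1, {r^4} of size 1, {r^1, r^7} of size 2, {r^2, r^6} of size 2, {r^3, r^5} of size 2, {s, sr^2, ...} of size 4, {sr, sr^3, ...} of size 4.
Character table:
  irrep \ class              {e} (size 1)  {r^4} (size 1)  {r^1, r^7} (size 2)  {r^2, r^6} (size 2)  {r^3, r^5} (size 2)  {s, sr^2, ...} (size 4)  {sr, sr^3, ...} (size 4)
  chi_1 (triv)               1             1               1                    1                    1                    1                        1                       
  chi_2 (sign: r->1, s->-1)  1             1               1                    1                    1                    -1                       -1                      
  chi_3 (r->-1, s->1)        1             1               -1                   1                    -1                   1                        -1                      
  chi_4 (r->-1, s->-1)       1             1               -1                   1                    -1                   -1                       1                       
  chi_5 (2d, j=1)            2             -2              sqrt(2)              0                    -sqrt(2)             0                        0                       
  chi_6 (2d, j=2)            2             2               0                    -2                   0                    0                        0                       
  chi_7 (2d, j=3)            2             -2              -sqrt(2)             0                    sqrt(2)              0                        0                       

Spot check: chi_2 (sign: r->1, s->-1) on {sr, sr^3, ...} = -1.

Explanation: D_8 has order 2*8 = 16 with 7 conjugacy classes, hence 7 irreducibles. Sum of squared dims 1 + 1 + 1 + 1 + 4 + 4 + 4 = 16 = |G|. Linear characters come from the abelianisation; the 2-dimensional irreps have character r^k -> 2*cos(2*pi*j*k/8), reflections -> 0.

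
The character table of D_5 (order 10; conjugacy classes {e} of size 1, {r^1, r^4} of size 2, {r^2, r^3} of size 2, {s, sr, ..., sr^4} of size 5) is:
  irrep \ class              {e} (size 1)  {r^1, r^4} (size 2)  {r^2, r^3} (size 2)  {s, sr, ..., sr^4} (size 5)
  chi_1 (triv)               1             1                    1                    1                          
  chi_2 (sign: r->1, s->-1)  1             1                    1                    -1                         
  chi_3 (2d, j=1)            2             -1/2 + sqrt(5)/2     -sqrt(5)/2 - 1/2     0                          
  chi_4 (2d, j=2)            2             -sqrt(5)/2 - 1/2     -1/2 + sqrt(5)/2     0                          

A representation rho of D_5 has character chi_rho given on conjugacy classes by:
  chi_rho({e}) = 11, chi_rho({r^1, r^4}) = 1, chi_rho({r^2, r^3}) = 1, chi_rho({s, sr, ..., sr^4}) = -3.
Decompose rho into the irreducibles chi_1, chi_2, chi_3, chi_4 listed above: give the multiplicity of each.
Multiplicities: chi_1: 0, chi_2: 3, chi_3: 2, chi_4: 2.

Reasoning: Use <chi_rho, chi> = (1/|G|) sum_C |C| * chi_rho(C) * conj(chi(C)) with |G| = 10 for each irreducible chi in the table:
  <chi_rho, chi_1> = (1/10)[1*(11)*conj(1) + 2*(1)*conj(1) + 2*(1)*conj(1) + 5*(-3)*conj(1)]
      = (1/10)[(11) + (2) + (2) + (-15)] = 0/10 = 0
  <chi_rho, chi_2> = (1/10)[1*(11)*conj(1) + 2*(1)*conj(1) + 2*(1)*conj(1) + 5*(-3)*conj(-1)]
      = (1/10)[(11) + (2) + (2) + (15)] = 30/10 = 3
  <chi_rho, chi_3> = (1/10)[1*(11)*conj(2) + 2*(1)*conj(-1/2 + sqrt(5)/2) + 2*(1)*conj(-sqrt(5)/2 - 1/2) + 5*(-3)*conj(0)]
      = (1/10)[(22) + (-1 + sqrt(5)) + (-sqrt(5) - 1) + (0)] = 20/10 = 2
  <chi_rho, chi_4> = (1/10)[1*(11)*conj(2) + 2*(1)*conj(-sqrt(5)/2 - 1/2) + 2*(1)*conj(-1/2 + sqrt(5)/2) + 5*(-3)*conj(0)]
      = (1/10)[(22) + (-sqrt(5) - 1) + (-1 + sqrt(5)) + (0)] = 20/10 = 2
Dimension check: dim(rho) = sum (mult * dim) = 0*1 + 3*1 + 2*2 + 2*2 = 11 = chi_rho(e) = 11.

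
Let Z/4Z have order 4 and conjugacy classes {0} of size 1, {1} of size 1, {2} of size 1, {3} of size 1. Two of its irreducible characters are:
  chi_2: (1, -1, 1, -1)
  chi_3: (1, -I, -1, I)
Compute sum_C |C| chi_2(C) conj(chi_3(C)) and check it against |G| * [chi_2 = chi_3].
Sum = 0; so <chi_2, chi_3> = 0 (distinct irreducibles are orthogonal).

Reasoning: Compute term by term over conjugacy classes (|C| * chi_2(C) * conj(chi_3(C))):
  1*(1)*conj(1) + 1*(-1)*conj(-I) + 1*(1)*conj(-1) + 1*(-1)*conj(I)
  = (1) + (-I) + (-1) + (I)
  = 0.
(Exp terms are combined using exp(i*s)*conj(exp(i*t)) = exp(i*(s-t)), and sums of them are collapsed using the identity that for every m > 1 the m distinct m-th roots of unity sum to 0, e.g. 1 + exp(2*I*pi/3) + exp(-2*I*pi/3) = 0.)
Dividing by |G| = 4 gives 0/4 = 0, matching the row-orthogonality relation <chi_2, chi_3> = [chi_2 = chi_3].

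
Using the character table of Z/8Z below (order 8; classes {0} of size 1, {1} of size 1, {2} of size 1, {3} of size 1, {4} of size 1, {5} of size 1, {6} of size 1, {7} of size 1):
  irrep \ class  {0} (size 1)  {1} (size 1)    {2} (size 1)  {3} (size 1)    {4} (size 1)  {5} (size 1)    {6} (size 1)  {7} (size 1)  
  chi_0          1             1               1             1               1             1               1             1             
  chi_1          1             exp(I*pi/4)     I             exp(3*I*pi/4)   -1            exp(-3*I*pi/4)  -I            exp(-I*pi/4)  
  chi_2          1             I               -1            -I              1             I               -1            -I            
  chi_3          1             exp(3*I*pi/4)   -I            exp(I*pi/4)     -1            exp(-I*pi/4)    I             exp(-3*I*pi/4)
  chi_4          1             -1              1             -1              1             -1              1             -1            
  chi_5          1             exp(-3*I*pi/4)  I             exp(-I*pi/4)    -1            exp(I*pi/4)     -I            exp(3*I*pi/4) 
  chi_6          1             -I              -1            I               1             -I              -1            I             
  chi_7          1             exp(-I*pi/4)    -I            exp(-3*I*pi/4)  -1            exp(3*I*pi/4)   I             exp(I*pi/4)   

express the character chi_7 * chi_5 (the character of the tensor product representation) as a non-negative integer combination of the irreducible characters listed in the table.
chi_7 tensor chi_5 = chi_4 (all other irreducibles have multiplicity 0).

Explanation: The character of a tensor product is the pointwise product (chi_7 * chi_5)(C) = chi_7(C) * chi_5(C):
  {0}: (1)*(1), {1}: (exp(-I*pi/4))*(exp(-3*I*pi/4)), {2}: (-I)*(I), {3}: (exp(-3*I*pi/4))*(exp(-I*pi/4)), {4}: (-1)*(-1), {5}: (exp(3*I*pi/4))*(exp(I*pi/4)), {6}: (I)*(-I), {7}: (exp(I*pi/4))*(exp(3*I*pi/4))
so (chi_7 * chi_5) takes values
  {0} -> 1, {1} -> -1, {2} -> 1, {3} -> -1, {4} -> 1, {5} -> -1, {6} -> 1, {7} -> -1.
Now take the inner product of this character with each irreducible chi from the table, <chi_7*chi_5, chi> = (1/8) sum_C |C| (chi_7*chi_5)(C) conj(chi(C)):
  <chi_7*chi_5, chi_0> = (1/8)[1*(1)*conj(1) + 1*(-1)*conj(1) + 1*(1)*conj(1) + 1*(-1)*conj(1) + 1*(1)*conj(1) + 1*(-1)*conj(1) + 1*(1)*conj(1) + 1*(-1)*conj(1)]
      = (1/8)[(1) + (-1) + (1) + (-1) + (1) + (-1) + (1) + (-1)] = 0/8 = 0
  <chi_7*chi_5, chi_1> = (1/8)[1*(1)*conj(1) + 1*(-1)*conj(exp(I*pi/4)) + 1*(1)*conj(I) + 1*(-1)*conj(exp(3*I*pi/4)) + 1*(1)*conj(-1) + 1*(-1)*conj(exp(-3*I*pi/4)) + 1*(1)*conj(-I) + 1*(-1)*conj(exp(-I*pi/4))]
      = (1/8)[(1) + (-exp(-I*pi/4)) + (-I) + (-exp(-3*I*pi/4)) + (-1) + (-exp(3*I*pi/4)) + (I) + (-exp(I*pi/4))] = 0/8 = 0
  <chi_7*chi_5, chi_2> = (1/8)[1*(1)*conj(1) + 1*(-1)*conj(I) + 1*(1)*conj(-1) + 1*(-1)*conj(-I) + 1*(1)*conj(1) + 1*(-1)*conj(I) + 1*(1)*conj(-1) + 1*(-1)*conj(-I)]
      = (1/8)[(1) + (I) + (-1) + (-I) + (1) + (I) + (-1) + (-I)] = 0/8 = 0
  <chi_7*chi_5, chi_3> = (1/8)[1*(1)*conj(1) + 1*(-1)*conj(exp(3*I*pi/4)) + 1*(1)*conj(-I) + 1*(-1)*conj(exp(I*pi/4)) + 1*(1)*conj(-1) + 1*(-1)*conj(exp(-I*pi/4)) + 1*(1)*conj(I) + 1*(-1)*conj(exp(-3*I*pi/4))]
      = (1/8)[(1) + (-exp(-3*I*pi/4)) + (I) + (-exp(-I*pi/4)) + (-1) + (-exp(I*pi/4)) + (-I) + (-exp(3*I*pi/4))] = 0/8 = 0
  <chi_7*chi_5, chi_4> = (1/8)[1*(1)*conj(1) + 1*(-1)*conj(-1) + 1*(1)*conj(1) + 1*(-1)*conj(-1) + 1*(1)*conj(1) + 1*(-1)*conj(-1) + 1*(1)*conj(1) + 1*(-1)*conj(-1)]
      = (1/8)[(1) + (1) + (1) + (1) + (1) + (1) + (1) + (1)] = 8/8 = 1
  <chi_7*chi_5, chi_5> = (1/8)[1*(1)*conj(1) + 1*(-1)*conj(exp(-3*I*pi/4)) + 1*(1)*conj(I) + 1*(-1)*conj(exp(-I*pi/4)) + 1*(1)*conj(-1) + 1*(-1)*conj(exp(I*pi/4)) + 1*(1)*conj(-I) + 1*(-1)*conj(exp(3*I*pi/4))]
      = (1/8)[(1) + (-exp(3*I*pi/4)) + (-I) + (-exp(I*pi/4)) + (-1) + (-exp(-I*pi/4)) + (I) + (-exp(-3*I*pi/4))] = 0/8 = 0
  <chi_7*chi_5, chi_6> = (1/8)[1*(1)*conj(1) + 1*(-1)*conj(-I) + 1*(1)*conj(-1) + 1*(-1)*conj(I) + 1*(1)*conj(1) + 1*(-1)*conj(-I) + 1*(1)*conj(-1) + 1*(-1)*conj(I)]
      = (1/8)[(1) + (-I) + (-1) + (I) + (1) + (-I) + (-1) + (I)] = 0/8 = 0
  <chi_7*chi_5, chi_7> = (1/8)[1*(1)*conj(1) + 1*(-1)*conj(exp(-I*pi/4)) + 1*(1)*conj(-I) + 1*(-1)*conj(exp(-3*I*pi/4)) + 1*(1)*conj(-1) + 1*(-1)*conj(exp(3*I*pi/4)) + 1*(1)*conj(I) + 1*(-1)*conj(exp(I*pi/4))]
      = (1/8)[(1) + (-exp(I*pi/4)) + (I) + (-exp(3*I*pi/4)) + (-1) + (-exp(-3*I*pi/4)) + (-I) + (-exp(-I*pi/4))] = 0/8 = 0
(Exp terms are combined using exp(i*s)*conj(exp(i*t)) = exp(i*(s-t)), and sums of them are collapsed using the identity that for every m > 1 the m distinct m-th roots of unity sum to 0, e.g. 1 + exp(2*I*pi/3) + exp(-2*I*pi/3) = 0.)
Hence the multiplicities are chi_4: 1. Dimension check: dim(chi_7)*dim(chi_5) = 1*1 = 1 and sum (mult * dim) = 1*1 = 1.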